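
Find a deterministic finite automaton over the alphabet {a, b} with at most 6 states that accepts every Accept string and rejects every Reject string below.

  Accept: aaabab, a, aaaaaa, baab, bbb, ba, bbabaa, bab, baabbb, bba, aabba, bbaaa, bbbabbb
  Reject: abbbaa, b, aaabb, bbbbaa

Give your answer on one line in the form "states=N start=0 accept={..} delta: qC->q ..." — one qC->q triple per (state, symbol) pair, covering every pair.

Grow the machine one transition at a time. Run the examples from 0; the earliest place one falls off (shortest prefix, ties alphabetical) gets sent to the lowest-numbered state that keeps every Accept/Reject pair distinguishable — a pair clashes when both reach the same state with identical unread suffix — and to a fresh state only if none does.
a: 0a undefined. 0a->0: ok.
b: 0b undefined. 0b->0: no, aaabab/abbbaa meet in 0. Open state 1: 0b->1.
ba: 1a undefined. 1a->0: no, aaabab/b meet in 1. 1a->1: no, aaabab/aaabb meet in 1 with "b" left. Open state 2: 1a->2.
bb: 1b undefined. 1b->0: no, a/aaabb meet in 0. 1b->1: no, bbb/b meet in 1. 1b->2: no, ba/aaabb meet in 2. Open state 3: 1b->3.
baa: 2a undefined. 2a->0: no, baab/b meet in 1. 2a->1: no, baab/aaabb meet in 3. 2a->2: ok.
bab: 2b undefined. 2b->0: no, baabbb/aaabb meet in 3. 2b->1: no, aaabab/b meet in 1. 2b->2: ok.
bba: 3a undefined. 3a->0: ok.
bbb: 3b undefined. 3b->0: no, aaabab/bbbbaa meet in 2. 3b->1: no, aaabab/abbbaa meet in 2. 3b->2: no, aaabab/abbbaa meet in 2. 3b->3: no, a/abbbaa meet in 0. Open state 4: 3b->4.
bbba: 4a undefined. 4a->0: no, a/abbbaa meet in 0. 4a->1: no, aaabab/abbbaa meet in 2. 4a->2: no, aaabab/abbbaa meet in 2. 4a->3: no, a/abbbaa meet in 0. 4a->4: no, bbb/abbbaa meet in 4. Open state 5: 4a->5.
bbbb: 4b undefined. 4b->0: no, a/bbbbaa meet in 0. 4b->1: no, aaabab/bbbbaa meet in 2. 4b->2: no, aaabab/bbbbaa meet in 2. 4b->3: no, a/bbbbaa meet in 0. 4b->4: ok.
bbbab: 5b undefined. 5b->0: no, bbbabbb/aaabb meet in 3. 5b->1: ok.
abbbaa: 5a undefined. 5a->0: no, a/abbbaa meet in 0. 5a->1: ok.
All examples now run through 6 states with every (state, symbol) defined. Accept strings end in {0,2,4}, Reject strings end in {1,3}; accept={0,2,4}.

states=6 start=0 accept={0,2,4} delta: 0a->0 0b->1 1a->2 1b->3 2a->2 2b->2 3a->0 3b->4 4a->5 4b->4 5a->1 5b->1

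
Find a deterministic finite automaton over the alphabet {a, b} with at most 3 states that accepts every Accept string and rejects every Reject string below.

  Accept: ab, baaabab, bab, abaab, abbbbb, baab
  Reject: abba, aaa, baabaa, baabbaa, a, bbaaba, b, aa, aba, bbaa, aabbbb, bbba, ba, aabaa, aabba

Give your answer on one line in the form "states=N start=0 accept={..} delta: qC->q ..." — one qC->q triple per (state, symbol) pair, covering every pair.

State merging on the prefix tree: take the shortest (then alphabetical) example prefix whose next move is undefined and point that move at state 0, else 1, else 2, ...; a target is out if some Accept/Reject pair would then sit in one state with the same input left (inseparable). If every existing state is out, open a new one.
a: 0a undefined. 0a->0: no, ab/b meet in 0 with "b" left. Open state 1: 0a->1.
b: 0b undefined. 0b->0: ok.
aa: 1a undefined. 1a->0: no, baab/baabaa meet in 0. 1a->1: ok.
ab: 1b undefined. 1b->0: no, ab/b meet in 0. 1b->1: no, ab/abba meet in 1. Open state 2: 1b->2.
aba: 2a undefined. 2a->0: no, baaabab/bbaaba meet in 0. 2a->1: ok.
abb: 2b undefined. 2b->0: no, abbbbb/b meet in 0. 2b->1: ok.
All examples now run through 3 states with every (state, symbol) defined. Accept strings end in {2}, Reject strings end in {0,1}; accept={2}.

states=3 start=0 accept={2} delta: 0a->1 0b->0 1a->1 1b->2 2a->1 2b->1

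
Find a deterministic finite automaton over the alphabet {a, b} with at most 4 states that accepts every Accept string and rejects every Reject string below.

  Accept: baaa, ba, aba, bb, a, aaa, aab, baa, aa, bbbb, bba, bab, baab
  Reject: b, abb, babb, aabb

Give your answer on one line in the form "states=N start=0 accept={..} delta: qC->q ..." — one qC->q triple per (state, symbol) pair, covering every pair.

Grow the machine one transition at a time. Run the examples from 0; the earliest place one falls off (shortest prefix, ties alphabetical) gets sent to the lowest-numbered state that keeps every Accept/Reject pair distinguishable — a pair clashes when both reach the same state with identical unread suffix — and to a fresh state only if none does.
a: 0a undefined. 0a->0: no, bb/abb meet in 0 with "bb" left. Open state 1: 0a->1.
b: 0b undefined. 0b->0: no, bb/b meet in 0. 0b->1: no, a/b meet in 1. Open state 2: 0b->2.
aa: 1a undefined. 1a->0: no, bb/aabb meet in 2 with "b" left. 1a->1: ok.
ab: 1b undefined. 1b->0: ok.
ba: 2a undefined. 2a->0: no, bb/babb meet in 2 with "b" left. 2a->1: ok.
bb: 2b undefined. 2b->0: ok.
All examples now run through 3 states with every (state, symbol) defined. Accept strings end in {0,1}, Reject strings end in {2}; accept={0,1}.

states=3 start=0 accept={0,1} delta: 0a->1 0b->2 1a->1 1b->0 2a->1 2b->0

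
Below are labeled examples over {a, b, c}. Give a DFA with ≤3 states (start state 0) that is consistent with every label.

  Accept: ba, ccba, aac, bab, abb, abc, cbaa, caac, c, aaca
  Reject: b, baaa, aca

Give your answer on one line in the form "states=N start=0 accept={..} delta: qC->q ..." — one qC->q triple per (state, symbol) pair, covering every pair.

states=3 start=0 accept={1,2} delta: 0a->1 0b->0 0c->1 1a->2 1b->2 1c->2 2a->0 2b->1 2c->1

Fold the examples into a partial DFA from state 0: repeatedly fix the first undefined (state, symbol) met by the shortest-then-alphabetical prefix, trying targets in increasing order and rejecting any under which an Accept and a Reject string meet in one state with the same remainder; add a state when all current targets are rejected. Accepting states are where Accept strings end.
a: 0a undefined. 0a->0: no, aaca/aca meet in 0 with "ca" left. Open state 1: 0a->1.
b: 0b undefined. 0b->0: ok.
c: 0c undefined. 0c->0: no, c/b meet in 0. 0c->1: ok.
aa: 1a undefined. 1a->0: no, ba/baaa meet in 1. 1a->1: no, ba/baaa meet in 1. Open state 2: 1a->2.
ab: 1b undefined. 1b->0: no, bab/b meet in 0. 1b->1: no, cbaa/baaa meet in 2 with "a" left. 1b->2: ok.
ac: 1c undefined. 1c->0: no, ba/aca meet in 1. 1c->1: no, ccba/baaa meet in 2 with "a" left. 1c->2: ok.
aac: 2c undefined. 2c->0: no, aac/b meet in 0. 2c->1: ok.
abb: 2b undefined. 2b->0: no, abb/b meet in 0. 2b->1: ok.
aca: 2a undefined. 2a->0: ok.
All examples now run through 3 states with every (state, symbol) defined. Accept strings end in {1,2}, Reject strings end in {0}; accept={1,2}.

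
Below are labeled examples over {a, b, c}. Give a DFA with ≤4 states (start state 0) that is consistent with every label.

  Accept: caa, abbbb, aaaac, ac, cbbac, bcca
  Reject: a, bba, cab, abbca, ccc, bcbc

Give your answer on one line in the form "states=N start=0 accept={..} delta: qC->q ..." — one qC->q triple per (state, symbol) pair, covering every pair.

states=4 start=0 accept={1} delta: 0a->0 0b->1 0c->1 1a->3 1b->1 1c->2 2a->0 2b->1 2c->3 3a->1 3b->0 3c->1

Fold the examples into a partial DFA from state 0: repeatedly fix the first undefined (state, symbol) met by the shortest-then-alphabetical prefix, trying targets in increasing order and rejecting any under which an Accept and a Reject string meet in one state with the same remainder; add a state when all current targets are rejected. Accepting states are where Accept strings end.
a: 0a undefined. 0a->0: ok.
b: 0b undefined. 0b->0: no, abbbb/a meet in 0. Open state 1: 0b->1.
c: 0c undefined. 0c->0: no, caa/a meet in 0. 0c->1: ok.
bb: 1b undefined. 1b->0: no, abbbb/a meet in 0. 1b->1: ok.
bc: 1c undefined. 1c->0: no, abbbb/ccc meet in 1. 1c->1: no, abbbb/ccc meet in 1. Open state 2: 1c->2.
ca: 1a undefined. 1a->0: no, caa/a meet in 0. 1a->1: no, caa/bba meet in 1. 1a->2: no, caa/abbca meet in 2 with "a" left. Open state 3: 1a->3.
bcb: 2b undefined. 2b->0: no, abbbb/bcbc meet in 1. 2b->1: ok.
bcc: 2c undefined. 2c->0: no, bcca/a meet in 0. 2c->1: no, abbbb/ccc meet in 1. 2c->2: no, bcca/abbca meet in 2 with "a" left. 2c->3: ok.
caa: 3a undefined. 3a->0: no, caa/a meet in 0. 3a->1: ok.
cab: 3b undefined. 3b->0: ok.
abbca: 2a undefined. 2a->0: ok.
cbbac: 3c undefined. 3c->0: no, cbbac/a meet in 0. 3c->1: ok.
All examples now run through 4 states with every (state, symbol) defined. Accept strings end in {1}, Reject strings end in {0,2,3}; accept={1}.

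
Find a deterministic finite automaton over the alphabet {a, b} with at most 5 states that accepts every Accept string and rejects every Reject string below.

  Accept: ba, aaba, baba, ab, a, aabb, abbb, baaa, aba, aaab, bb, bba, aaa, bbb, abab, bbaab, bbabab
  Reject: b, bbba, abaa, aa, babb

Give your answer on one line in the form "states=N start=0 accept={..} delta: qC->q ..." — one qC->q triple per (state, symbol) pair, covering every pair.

states=5 start=0 accept={1,3,4} delta: 0a->1 0b->2 1a->0 1b->3 2a->1 2b->4 3a->1 3b->2 4a->3 4b->1

Grow the machine one transition at a time. Run the examples from 0; the earliest place one falls off (shortest prefix, ties alphabetical) gets sent to the lowest-numbered state that keeps every Accept/Reject pair distinguishable — a pair clashes when both reach the same state with identical unread suffix — and to a fresh state only if none does.
a: 0a undefined. 0a->0: no, ab/b meet in 0 with "b" left. Open state 1: 0a->1.
b: 0b undefined. 0b->0: no, ba/bbba meet in 1. 0b->1: no, ba/aa meet in 1 with "a" left. Open state 2: 0b->2.
aa: 1a undefined. 1a->0: ok.
ab: 1b undefined. 1b->0: no, ab/abaa meet in 0. 1b->1: no, ab/abaa meet in 1. 1b->2: no, ab/b meet in 2. Open state 3: 1b->3.
ba: 2a undefined. 2a->0: no, ba/aa meet in 0. 2a->1: ok.
bb: 2b undefined. 2b->0: no, ba/bbba meet in 1. 2b->1: no, baba/bbba meet in 3 with "a" left. 2b->2: no, ba/bbba meet in 1. 2b->3: no, bbb/babb meet in 3 with "b" left. Open state 4: 2b->4.
aba: 3a undefined. 3a->0: no, ba/abaa meet in 1. 3a->1: ok.
abb: 3b undefined. 3b->0: no, abbb/b meet in 2. 3b->1: no, ba/babb meet in 1. 3b->2: ok.
bba: 4a undefined. 4a->0: no, bba/abaa meet in 0. 4a->1: no, bbaab/b meet in 2. 4a->2: no, bba/b meet in 2. 4a->3: ok.
bbb: 4b undefined. 4b->0: no, ba/bbba meet in 1. 4b->1: ok.
All examples now run through 5 states with every (state, symbol) defined. Accept strings end in {1,3,4}, Reject strings end in {0,2}; accept={1,3,4}.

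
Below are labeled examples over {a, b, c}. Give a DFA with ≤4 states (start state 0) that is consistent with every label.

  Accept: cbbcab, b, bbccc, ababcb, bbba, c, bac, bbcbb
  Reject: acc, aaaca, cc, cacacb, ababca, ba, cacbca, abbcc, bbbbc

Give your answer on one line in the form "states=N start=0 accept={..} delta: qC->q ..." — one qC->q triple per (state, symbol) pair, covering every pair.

Fold the examples into a partial DFA from state 0: repeatedly fix the first undefined (state, symbol) met by the shortest-then-alphabetical prefix, trying targets in increasing order and rejecting any under which an Accept and a Reject string meet in one state with the same remainder; add a state when all current targets are rejected. Accepting states are where Accept strings end.
a: 0a undefined. 0a->0: ok.
b: 0b undefined. 0b->0: no, b/ba meet in 0. Open state 1: 0b->1.
c: 0c undefined. 0c->0: no, b/cacacb meet in 1. 0c->1: ok.
ba: 1a undefined. 1a->0: ok.
bb: 1b undefined. 1b->0: no, b/bbbbc meet in 1. 1b->1: no, b/cacacb meet in 1. Open state 2: 1b->2.
cc: 1c undefined. 1c->0: ok.
bbb: 2b undefined. 2b->0: no, bbba/acc meet in 0. 2b->1: no, bbba/acc meet in 0. 2b->2: ok.
bbc: 2c undefined. 2c->0: no, cbbcab/abbcc meet in 1. 2c->1: no, cbbcab/bbbbc meet in 1. 2c->2: no, bbccc/cacacb meet in 2. Open state 3: 2c->3.
bbba: 2a undefined. 2a->0: no, bbba/acc meet in 0. 2a->1: ok.
bbcb: 3b undefined. 3b->0: ok.
bbcc: 3c undefined. 3c->0: ok.
cbbca: 3a undefined. 3a->0: ok.
All examples now run through 4 states with every (state, symbol) defined. Accept strings end in {1}, Reject strings end in {0,2,3}; accept={1}.

states=4 start=0 accept={1} delta: 0a->0 0b->1 0c->1 1a->0 1b->2 1c->0 2a->1 2b->2 2c->3 3a->0 3b->0 3c->0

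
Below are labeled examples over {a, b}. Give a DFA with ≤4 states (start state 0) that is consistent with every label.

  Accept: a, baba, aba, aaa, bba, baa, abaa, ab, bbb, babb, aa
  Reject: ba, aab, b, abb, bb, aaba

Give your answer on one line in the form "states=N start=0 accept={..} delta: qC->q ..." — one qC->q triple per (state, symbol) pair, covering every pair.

states=4 start=0 accept={0,1} delta: 0a->1 0b->2 1a->0 1b->0 2a->3 2b->3 3a->0 3b->1

Fold the examples into a partial DFA from state 0: repeatedly fix the first undefined (state, symbol) met by the shortest-then-alphabetical prefix, trying targets in increasing order and rejecting any under which an Accept and a Reject string meet in one state with the same remainder; add a state when all current targets are rejected. Accepting states are where Accept strings end.
a: 0a undefined. 0a->0: no, aba/ba meet in 0 with "ba" left. Open state 1: 0a->1.
b: 0b undefined. 0b->0: no, a/ba meet in 1. 0b->1: no, a/b meet in 1. Open state 2: 0b->2.
aa: 1a undefined. 1a->0: ok.
ab: 1b undefined. 1b->0: ok.
ba: 2a undefined. 2a->0: no, baba/ba meet in 0. 2a->1: no, a/ba meet in 1. 2a->2: no, baa/ba meet in 2. Open state 3: 2a->3.
bb: 2b undefined. 2b->0: no, abaa/bb meet in 0. 2b->1: no, a/bb meet in 1. 2b->2: no, bba/ba meet in 3. 2b->3: ok.
baa: 3a undefined. 3a->0: ok.
bab: 3b undefined. 3b->0: no, babb/aab meet in 2. 3b->1: ok.
All examples now run through 4 states with every (state, symbol) defined. Accept strings end in {0,1}, Reject strings end in {2,3}; accept={0,1}.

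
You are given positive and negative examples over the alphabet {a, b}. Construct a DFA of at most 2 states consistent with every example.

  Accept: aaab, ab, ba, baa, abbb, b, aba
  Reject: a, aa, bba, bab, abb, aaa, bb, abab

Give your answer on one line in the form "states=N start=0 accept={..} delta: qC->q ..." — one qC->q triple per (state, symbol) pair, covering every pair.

states=2 start=0 accept={1} delta: 0a->0 0b->1 1a->1 1b->0

Fold the examples into a partial DFA from state 0: repeatedly fix the first undefined (state, symbol) met by the shortest-then-alphabetical prefix, trying targets in increasing order and rejecting any under which an Accept and a Reject string meet in one state with the same remainder; add a state when all current targets are rejected. Accepting states are where Accept strings end.
a: 0a undefined. 0a->0: ok.
b: 0b undefined. 0b->0: no, aaab/a meet in 0. Open state 1: 0b->1.
ba: 1a undefined. 1a->0: no, aaab/bab meet in 1. 1a->1: ok.
bb: 1b undefined. 1b->0: ok.
All examples now run through 2 states with every (state, symbol) defined. Accept strings end in {1}, Reject strings end in {0}; accept={1}.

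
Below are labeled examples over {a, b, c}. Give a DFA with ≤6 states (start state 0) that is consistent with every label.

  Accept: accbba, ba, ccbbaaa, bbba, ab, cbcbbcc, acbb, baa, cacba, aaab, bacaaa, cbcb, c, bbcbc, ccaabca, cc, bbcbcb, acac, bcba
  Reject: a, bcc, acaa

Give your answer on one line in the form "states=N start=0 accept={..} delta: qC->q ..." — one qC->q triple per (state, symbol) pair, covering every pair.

Grow the machine one transition at a time. Run the examples from 0; the earliest place one falls off (shortest prefix, ties alphabetical) gets sent to the lowest-numbered state that keeps every Accept/Reject pair distinguishable — a pair clashes when both reach the same state with identical unread suffix — and to a fresh state only if none does.
a: 0a undefined. 0a->0: ok.
b: 0b undefined. 0b->0: no, ba/a meet in 0. Open state 1: 0b->1.
c: 0c undefined. 0c->0: no, c/a meet in 0. 0c->1: no, baa/acaa meet in 1 with "aa" left. Open state 2: 0c->2.
ba: 1a undefined. 1a->0: no, ba/a meet in 0. 1a->1: ok.
bb: 1b undefined. 1b->0: ok.
bc: 1c undefined. 1c->0: no, bacaaa/a meet in 0. 1c->1: no, ba/bcc meet in 1. 1c->2: no, cc/bcc meet in 2 with "c" left. Open state 3: 1c->3.
ca: 2a undefined. 2a->0: ok.
cb: 2b undefined. 2b->0: no, cbcbbcc/bcc meet in 3 with "c" left. 2b->1: no, acbb/a meet in 0. 2b->2: no, cacba/a meet in 0. 2b->3: no, bbcbc/bcc meet in 3 with "c" left. Open state 4: 2b->4.
cc: 2c undefined. 2c->0: no, accbba/a meet in 0. 2c->1: no, ccaabca/a meet in 0. 2c->2: ok.
bcb: 3b undefined. 3b->0: no, bcba/a meet in 0. 3b->1: ok.
bcc: 3c undefined. 3c->0: ok.
cbc: 4c undefined. 4c->0: no, bbcbc/a meet in 0. 4c->1: no, cbcbbcc/a meet in 0. 4c->2: ok.
acbb: 4b undefined. 4b->0: no, accbba/a meet in 0. 4b->1: no, cbcbbcc/a meet in 0. 4b->2: no, accbba/a meet in 0. 4b->3: ok.
baca: 3a undefined. 3a->0: no, accbba/a meet in 0. 3a->1: ok.
cacba: 4a undefined. 4a->0: no, cacba/a meet in 0. 4a->1: ok.
All examples now run through 5 states with every (state, symbol) defined. Accept strings end in {1,2,3,4}, Reject strings end in {0}; accept={1,2,3,4}.

states=5 start=0 accept={1,2,3,4} delta: 0a->0 0b->1 0c->2 1a->1 1b->0 1c->3 2a->0 2b->4 2c->2 3a->1 3b->1 3c->0 4a->1 4b->3 4c->2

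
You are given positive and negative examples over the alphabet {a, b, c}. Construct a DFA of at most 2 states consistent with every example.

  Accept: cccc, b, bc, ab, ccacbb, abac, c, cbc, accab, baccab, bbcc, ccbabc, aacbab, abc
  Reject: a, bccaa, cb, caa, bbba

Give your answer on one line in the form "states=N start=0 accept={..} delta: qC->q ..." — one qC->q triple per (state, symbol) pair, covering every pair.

Grow the machine one transition at a time. Run the examples from 0; the earliest place one falls off (shortest prefix, ties alphabetical) gets sent to the lowest-numbered state that keeps every Accept/Reject pair distinguishable — a pair clashes when both reach the same state with identical unread suffix — and to a fresh state only if none does.
a: 0a undefined. 0a->0: ok.
b: 0b undefined. 0b->0: no, b/a meet in 0. Open state 1: 0b->1.
c: 0c undefined. 0c->0: no, cccc/a meet in 0. 0c->1: ok.
ba: 1a undefined. 1a->0: ok.
bb: 1b undefined. 1b->0: ok.
bc: 1c undefined. 1c->0: no, cccc/a meet in 0. 1c->1: ok.
All examples now run through 2 states with every (state, symbol) defined. Accept strings end in {1}, Reject strings end in {0}; accept={1}.

states=2 start=0 accept={1} delta: 0a->0 0b->1 0c->1 1a->0 1b->0 1c->1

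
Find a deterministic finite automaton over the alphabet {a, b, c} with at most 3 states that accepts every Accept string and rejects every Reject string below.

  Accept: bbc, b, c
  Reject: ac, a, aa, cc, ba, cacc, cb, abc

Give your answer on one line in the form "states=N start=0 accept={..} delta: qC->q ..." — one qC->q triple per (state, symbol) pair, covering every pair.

State merging on the prefix tree: take the shortest (then alphabetical) example prefix whose next move is undefined and point that move at state 0, else 1, else 2, ...; a target is out if some Accept/Reject pair would then sit in one state with the same input left (inseparable). If every existing state is out, open a new one.
a: 0a undefined. 0a->0: no, c/ac meet in 0 with "c" left. Open state 1: 0a->1.
b: 0b undefined. 0b->0: ok.
c: 0c undefined. 0c->0: no, bbc/cc meet in 0. 0c->1: no, bbc/a meet in 1. Open state 2: 0c->2.
aa: 1a undefined. 1a->0: no, b/aa meet in 0. 1a->1: ok.
ab: 1b undefined. 1b->0: no, bbc/abc meet in 2. 1b->1: ok.
ac: 1c undefined. 1c->0: no, b/ac meet in 0. 1c->1: ok.
ca: 2a undefined. 2a->0: ok.
cb: 2b undefined. 2b->0: no, b/cb meet in 0. 2b->1: ok.
cc: 2c undefined. 2c->0: no, b/cc meet in 0. 2c->1: ok.
All examples now run through 3 states with every (state, symbol) defined. Accept strings end in {0,2}, Reject strings end in {1}; accept={0,2}.

states=3 start=0 accept={0,2} delta: 0a->1 0b->0 0c->2 1a->1 1b->1 1c->1 2a->0 2b->1 2c->1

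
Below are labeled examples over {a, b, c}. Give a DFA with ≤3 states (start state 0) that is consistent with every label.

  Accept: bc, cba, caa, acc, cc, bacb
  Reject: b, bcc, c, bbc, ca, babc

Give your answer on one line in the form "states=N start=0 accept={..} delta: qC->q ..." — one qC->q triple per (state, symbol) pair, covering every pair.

states=3 start=0 accept={0} delta: 0a->0 0b->1 0c->1 1a->2 1b->0 1c->0 2a->0 2b->0 2c->1

State merging on the prefix tree: take the shortest (then alphabetical) example prefix whose next move is undefined and point that move at state 0, else 1, else 2, ...; a target is out if some Accept/Reject pair would then sit in one state with the same input left (inseparable). If every existing state is out, open a new one.
a: 0a undefined. 0a->0: ok.
b: 0b undefined. 0b->0: no, bc/c meet in 0 with "c" left. Open state 1: 0b->1.
c: 0c undefined. 0c->0: no, caa/c meet in 0. 0c->1: ok.
ba: 1a undefined. 1a->0: no, bc/babc meet in 1 with "c" left. 1a->1: no, caa/b meet in 1. Open state 2: 1a->2.
bb: 1b undefined. 1b->0: ok.
bc: 1c undefined. 1c->0: ok.
bab: 2b undefined. 2b->0: ok.
bac: 2c undefined. 2c->0: no, bacb/b meet in 1. 2c->1: ok.
caa: 2a undefined. 2a->0: ok.
All examples now run through 3 states with every (state, symbol) defined. Accept strings end in {0}, Reject strings end in {1,2}; accept={0}.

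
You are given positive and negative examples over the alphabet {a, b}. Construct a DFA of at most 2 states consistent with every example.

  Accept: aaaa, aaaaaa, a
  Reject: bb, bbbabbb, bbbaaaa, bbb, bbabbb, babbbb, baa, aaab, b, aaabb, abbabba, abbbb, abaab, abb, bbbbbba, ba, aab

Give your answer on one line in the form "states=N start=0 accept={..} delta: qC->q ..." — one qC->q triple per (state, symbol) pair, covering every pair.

State merging on the prefix tree: take the shortest (then alphabetical) example prefix whose next move is undefined and point that move at state 0, else 1, else 2, ...; a target is out if some Accept/Reject pair would then sit in one state with the same input left (inseparable). If every existing state is out, open a new one.
a: 0a undefined. 0a->0: ok.
b: 0b undefined. 0b->0: no, aaaa/bb meet in 0. Open state 1: 0b->1.
ba: 1a undefined. 1a->0: no, aaaa/baa meet in 0. 1a->1: ok.
bb: 1b undefined. 1b->0: no, aaaa/bb meet in 0. 1b->1: ok.
All examples now run through 2 states with every (state, symbol) defined. Accept strings end in {0}, Reject strings end in {1}; accept={0}.

states=2 start=0 accept={0} delta: 0a->0 0b->1 1a->1 1b->1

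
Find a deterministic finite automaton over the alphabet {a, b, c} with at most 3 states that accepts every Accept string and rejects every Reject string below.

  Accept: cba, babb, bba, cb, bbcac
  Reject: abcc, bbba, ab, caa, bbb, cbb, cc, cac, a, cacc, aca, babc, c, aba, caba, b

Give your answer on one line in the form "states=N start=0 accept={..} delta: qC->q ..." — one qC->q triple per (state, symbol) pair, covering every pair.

states=3 start=0 accept={2} delta: 0a->0 0b->1 0c->1 1a->0 1b->2 1c->0 2a->2 2b->0 2c->2

Grow the machine one transition at a time. Run the examples from 0; the earliest place one falls off (shortest prefix, ties alphabetical) gets sent to the lowest-numbered state that keeps every Accept/Reject pair distinguishable — a pair clashes when both reach the same state with identical unread suffix — and to a fresh state only if none does.
a: 0a undefined. 0a->0: ok.
b: 0b undefined. 0b->0: no, babb/bbba meet in 0. Open state 1: 0b->1.
c: 0c undefined. 0c->0: no, cba/aba meet in 1 with "a" left. 0c->1: ok.
ba: 1a undefined. 1a->0: ok.
bb: 1b undefined. 1b->0: no, cba/bbba meet in 0. 1b->1: no, cba/bbba meet in 0. Open state 2: 1b->2.
cc: 1c undefined. 1c->0: ok.
bba: 2a undefined. 2a->0: no, cba/caa meet in 0. 2a->1: no, cba/abcc meet in 1. 2a->2: ok.
bbb: 2b undefined. 2b->0: ok.
bbc: 2c undefined. 2c->0: no, bbcac/abcc meet in 1. 2c->1: no, bbcac/abcc meet in 1. 2c->2: ok.
All examples now run through 3 states with every (state, symbol) defined. Accept strings end in {2}, Reject strings end in {0,1}; accept={2}.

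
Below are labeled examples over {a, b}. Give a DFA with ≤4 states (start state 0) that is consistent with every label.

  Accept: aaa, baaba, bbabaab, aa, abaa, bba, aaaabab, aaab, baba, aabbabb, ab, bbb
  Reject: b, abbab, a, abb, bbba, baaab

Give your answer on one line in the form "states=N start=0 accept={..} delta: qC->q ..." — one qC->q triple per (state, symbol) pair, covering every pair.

Fold the examples into a partial DFA from state 0: repeatedly fix the first undefined (state, symbol) met by the shortest-then-alphabetical prefix, trying targets in increasing order and rejecting any under which an Accept and a Reject string meet in one state with the same remainder; add a state when all current targets are rejected. Accepting states are where Accept strings end.
a: 0a undefined. 0a->0: no, aaa/a meet in 0. Open state 1: 0a->1.
b: 0b undefined. 0b->0: no, bba/a meet in 1. 0b->1: no, bbb/abb meet in 1 with "bb" left. Open state 2: 0b->2.
aa: 1a undefined. 1a->0: no, aaa/a meet in 1. 1a->1: no, aaa/a meet in 1. 1a->2: no, aa/b meet in 2. Open state 3: 1a->3.
ab: 1b undefined. 1b->0: ok.
ba: 2a undefined. 2a->0: no, baaba/a meet in 1. 2a->1: no, aaab/baaab meet in 3 with "ab" left. 2a->2: ok.
bb: 2b undefined. 2b->0: no, baaba/a meet in 1. 2b->1: ok.
aaa: 3a undefined. 3a->0: no, aaab/b meet in 2. 3a->1: no, aaa/abbab meet in 1. 3a->2: no, aaa/b meet in 2. 3a->3: ok.
aab: 3b undefined. 3b->0: ok.
All examples now run through 4 states with every (state, symbol) defined. Accept strings end in {0,3}, Reject strings end in {1,2}; accept={0,3}.

states=4 start=0 accept={0,3} delta: 0a->1 0b->2 1a->3 1b->0 2a->2 2b->1 3a->3 3b->0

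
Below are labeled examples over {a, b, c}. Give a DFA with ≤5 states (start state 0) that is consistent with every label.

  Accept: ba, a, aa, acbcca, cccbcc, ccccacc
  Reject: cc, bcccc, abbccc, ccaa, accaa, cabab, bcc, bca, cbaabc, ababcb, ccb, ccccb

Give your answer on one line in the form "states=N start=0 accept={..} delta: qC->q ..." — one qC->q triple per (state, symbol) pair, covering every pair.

State merging on the prefix tree: take the shortest (then alphabetical) example prefix whose next move is undefined and point that move at state 0, else 1, else 2, ...; a target is out if some Accept/Reject pair would then sit in one state with the same input left (inseparable). If every existing state is out, open a new one.
a: 0a undefined. 0a->0: ok.
b: 0b undefined. 0b->0: ok.
c: 0c undefined. 0c->0: no, ba/cc meet in 0. Open state 1: 0c->1.
ca: 1a undefined. 1a->0: no, ba/cabab meet in 0. 1a->1: ok.
cb: 1b undefined. 1b->0: no, ba/cabab meet in 0. 1b->1: ok.
cc: 1c undefined. 1c->0: no, ba/cc meet in 0. 1c->1: no, acbcca/cc meet in 1. Open state 2: 1c->2.
cca: 2a undefined. 2a->0: no, ba/ccaa meet in 0. 2a->1: ok.
ccb: 2b undefined. 2b->0: no, ba/ccb meet in 0. 2b->1: ok.
ccc: 2c undefined. 2c->0: no, ba/abbccc meet in 0. 2c->1: no, acbcca/abbccc meet in 1. 2c->2: no, acbcca/ccaa meet in 1. Open state 3: 2c->3.
cccb: 3b undefined. 3b->0: no, cccbcc/cc meet in 2. 3b->1: no, cccbcc/abbccc meet in 3. 3b->2: no, cccbcc/bcccc meet in 3 with "c" left. 3b->3: ok.
cccc: 3c undefined. 3c->0: no, ba/bcccc meet in 0. 3c->1: no, cccbcc/cc meet in 2. 3c->2: no, cccbcc/abbccc meet in 3. 3c->3: no, cccbcc/bcccc meet in 3. Open state 4: 3c->4.
cccca: 4a undefined. 4a->0: no, ccccacc/cc meet in 2. 4a->1: no, ccccacc/abbccc meet in 3. 4a->2: no, ccccacc/bcccc meet in 4. 4a->3: ok.
ccccb: 4b undefined. 4b->0: no, ba/ccccb meet in 0. 4b->1: ok.
acbcca: 3a undefined. 3a->0: ok.
cccbcc: 4c undefined. 4c->0: ok.
All examples now run through 5 states with every (state, symbol) defined. Accept strings end in {0}, Reject strings end in {1,2,3,4}; accept={0}.

states=5 start=0 accept={0} delta: 0a->0 0b->0 0c->1 1a->1 1b->1 1c->2 2a->1 2b->1 2c->3 3a->0 3b->3 3c->4 4a->3 4b->1 4c->0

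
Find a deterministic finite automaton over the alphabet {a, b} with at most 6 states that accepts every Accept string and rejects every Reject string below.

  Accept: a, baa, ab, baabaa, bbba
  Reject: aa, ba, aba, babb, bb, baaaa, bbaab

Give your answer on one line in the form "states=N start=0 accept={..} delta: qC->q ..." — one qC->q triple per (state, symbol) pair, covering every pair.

Grow the machine one transition at a time. Run the examples from 0; the earliest place one falls off (shortest prefix, ties alphabetical) gets sent to the lowest-numbered state that keeps every Accept/Reject pair distinguishable — a pair clashes when both reach the same state with identical unread suffix — and to a fresh state only if none does.
a: 0a undefined. 0a->0: no, a/aa meet in 0. Open state 1: 0a->1.
b: 0b undefined. 0b->0: no, a/ba meet in 1. 0b->1: no, ab/bb meet in 1 with "b" left. Open state 2: 0b->2.
aa: 1a undefined. 1a->0: ok.
ab: 1b undefined. 1b->0: no, a/aba meet in 1. 1b->1: ok.
ba: 2a undefined. 2a->0: no, a/baaaa meet in 1. 2a->1: no, a/ba meet in 1. 2a->2: no, baa/ba meet in 2. Open state 3: 2a->3.
bb: 2b undefined. 2b->0: no, bbba/ba meet in 3. 2b->1: no, a/bb meet in 1. 2b->2: no, bbba/ba meet in 3. 2b->3: ok.
baa: 3a undefined. 3a->0: no, a/bbaab meet in 1. 3a->1: no, a/baaaa meet in 1. 3a->2: no, baa/baaaa meet in 2. 3a->3: no, baa/ba meet in 3. Open state 4: 3a->4.
bab: 3b undefined. 3b->0: ok.
baaa: 4a undefined. 4a->0: no, a/baaaa meet in 1. 4a->1: no, a/bbaab meet in 1. 4a->2: ok.
baab: 4b undefined. 4b->0: no, baabaa/aa meet in 0. 4b->1: ok.
All examples now run through 5 states with every (state, symbol) defined. Accept strings end in {1,4}, Reject strings end in {0,2,3}; accept={1,4}.

states=5 start=0 accept={1,4} delta: 0a->1 0b->2 1a->0 1b->1 2a->3 2b->3 3a->4 3b->0 4a->2 4b->1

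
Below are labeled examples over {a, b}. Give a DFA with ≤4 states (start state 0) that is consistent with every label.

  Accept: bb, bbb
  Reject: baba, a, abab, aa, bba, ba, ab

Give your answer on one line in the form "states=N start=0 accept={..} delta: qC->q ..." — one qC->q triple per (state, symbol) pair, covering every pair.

states=3 start=0 accept={2} delta: 0a->0 0b->1 1a->0 1b->2 2a->0 2b->2

Grow the machine one transition at a time. Run the examples from 0; the earliest place one falls off (shortest prefix, ties alphabetical) gets sent to the lowest-numbered state that keeps every Accept/Reject pair distinguishable — a pair clashes when both reach the same state with identical unread suffix — and to a fresh state only if none does.
a: 0a undefined. 0a->0: ok.
b: 0b undefined. 0b->0: no, bb/baba meet in 0. Open state 1: 0b->1.
ba: 1a undefined. 1a->0: ok.
bb: 1b undefined. 1b->0: no, bb/baba meet in 0. 1b->1: no, bb/abab meet in 1. Open state 2: 1b->2.
bba: 2a undefined. 2a->0: ok.
bbb: 2b undefined. 2b->0: no, bbb/baba meet in 0. 2b->1: no, bbb/abab meet in 1. 2b->2: ok.
All examples now run through 3 states with every (state, symbol) defined. Accept strings end in {2}, Reject strings end in {0,1}; accept={2}.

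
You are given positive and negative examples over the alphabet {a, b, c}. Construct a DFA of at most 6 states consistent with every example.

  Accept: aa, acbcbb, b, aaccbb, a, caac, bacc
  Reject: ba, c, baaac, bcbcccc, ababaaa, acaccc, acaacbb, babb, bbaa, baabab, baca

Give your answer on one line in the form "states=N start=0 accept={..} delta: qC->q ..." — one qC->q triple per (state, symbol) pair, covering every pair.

Fold the examples into a partial DFA from state 0: repeatedly fix the first undefined (state, symbol) met by the shortest-then-alphabetical prefix, trying targets in increasing order and rejecting any under which an Accept and a Reject string meet in one state with the same remainder; add a state when all current targets are rejected. Accepting states are where Accept strings end.
a: 0a undefined. 0a->0: ok.
b: 0b undefined. 0b->0: no, aa/ba meet in 0. Open state 1: 0b->1.
c: 0c undefined. 0c->0: no, aa/c meet in 0. 0c->1: no, b/c meet in 1. Open state 2: 0c->2.
ba: 1a undefined. 1a->0: no, aa/ba meet in 0. 1a->1: no, b/ba meet in 1. 1a->2: no, caac/baaac meet in 2 with "aac" left. Open state 3: 1a->3.
bb: 1b undefined. 1b->0: no, aa/bbaa meet in 0. 1b->1: ok.
bc: 1c undefined. 1c->0: ok.
ca: 2a undefined. 2a->0: no, caac/c meet in 2. 2a->1: ok.
acb: 2b undefined. 2b->0: ok.
baa: 3a undefined. 3a->0: no, aa/bbaa meet in 0. 3a->1: no, acbcbb/bbaa meet in 1. 3a->2: no, aa/baaac meet in 0. 3a->3: no, caac/baaac meet in 3 with "c" left. Open state 4: 3a->4.
bab: 3b undefined. 3b->0: no, aa/ababaaa meet in 0. 3b->1: no, acbcbb/babb meet in 1. 3b->2: no, aa/babb meet in 0. 3b->3: ok.
bac: 3c undefined. 3c->0: no, aa/baca meet in 0. 3c->1: no, acbcbb/acaacbb meet in 1. 3c->2: no, acbcbb/acaacbb meet in 1. 3c->3: no, caac/ba meet in 3. 3c->4: no, caac/bbaa meet in 4. Open state 5: 3c->5.
aacc: 2c undefined. 2c->0: no, aa/acaccc meet in 0. 2c->1: no, aa/bcbcccc meet in 0. 2c->2: ok.
baaa: 4a undefined. 4a->0: no, aa/ababaaa meet in 0. 4a->1: no, aa/baaac meet in 0. 4a->2: no, acbcbb/ababaaa meet in 1. 4a->3: no, caac/baaac meet in 5. 4a->4: ok.
baab: 4b undefined. 4b->0: no, acbcbb/baabab meet in 1. 4b->1: ok.
baca: 5a undefined. 5a->0: no, aa/baca meet in 0. 5a->1: no, acbcbb/baca meet in 1. 5a->2: ok.
bacc: 5c undefined. 5c->0: ok.
baaac: 4c undefined. 4c->0: no, aa/baaac meet in 0. 4c->1: no, acbcbb/baaac meet in 1. 4c->2: ok.
acaacb: 5b undefined. 5b->0: no, acbcbb/acaacbb meet in 1. 5b->1: no, acbcbb/acaacbb meet in 1. 5b->2: no, aa/acaacbb meet in 0. 5b->3: ok.
All examples now run through 6 states with every (state, symbol) defined. Accept strings end in {0,1,5}, Reject strings end in {2,3,4}; accept={0,1,5}.

states=6 start=0 accept={0,1,5} delta: 0a->0 0b->1 0c->2 1a->3 1b->1 1c->0 2a->1 2b->0 2c->2 3a->4 3b->3 3c->5 4a->4 4b->1 4c->2 5a->2 5b->3 5c->0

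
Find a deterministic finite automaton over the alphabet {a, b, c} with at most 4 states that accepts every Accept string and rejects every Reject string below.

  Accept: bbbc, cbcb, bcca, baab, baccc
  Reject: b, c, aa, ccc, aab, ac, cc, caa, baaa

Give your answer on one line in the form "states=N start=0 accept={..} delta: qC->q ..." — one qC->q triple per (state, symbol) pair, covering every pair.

states=3 start=0 accept={2} delta: 0a->0 0b->1 0c->0 1a->1 1b->2 1c->2 2a->2 2b->2 2c->2

Grow the machine one transition at a time. Run the examples from 0; the earliest place one falls off (shortest prefix, ties alphabetical) gets sent to the lowest-numbered state that keeps every Accept/Reject pair distinguishable — a pair clashes when both reach the same state with identical unread suffix — and to a fresh state only if none does.
a: 0a undefined. 0a->0: ok.
b: 0b undefined. 0b->0: no, bbbc/c meet in 0 with "c" left. Open state 1: 0b->1.
c: 0c undefined. 0c->0: ok.
ba: 1a undefined. 1a->0: no, baab/b meet in 1. 1a->1: ok.
bb: 1b undefined. 1b->0: no, baab/c meet in 0. 1b->1: no, baab/b meet in 1. Open state 2: 1b->2.
bc: 1c undefined. 1c->0: no, cbcb/b meet in 1. 1c->1: no, bcca/b meet in 1. 1c->2: ok.
bbb: 2b undefined. 2b->0: no, bbbc/c meet in 0. 2b->1: no, cbcb/b meet in 1. 2b->2: ok.
bcc: 2c undefined. 2c->0: no, bbbc/c meet in 0. 2c->1: no, bbbc/b meet in 1. 2c->2: ok.
bcca: 2a undefined. 2a->0: no, bcca/c meet in 0. 2a->1: no, bcca/b meet in 1. 2a->2: ok.
All examples now run through 3 states with every (state, symbol) defined. Accept strings end in {2}, Reject strings end in {0,1}; accept={2}.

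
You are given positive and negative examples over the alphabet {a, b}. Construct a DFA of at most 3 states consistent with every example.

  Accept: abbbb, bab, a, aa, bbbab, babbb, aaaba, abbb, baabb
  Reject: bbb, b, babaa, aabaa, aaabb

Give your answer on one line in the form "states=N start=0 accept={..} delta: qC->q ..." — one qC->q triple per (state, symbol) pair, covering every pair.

states=3 start=0 accept={1,2} delta: 0a->1 0b->0 1a->2 1b->1 2a->0 2b->1

Fold the examples into a partial DFA from state 0: repeatedly fix the first undefined (state, symbol) met by the shortest-then-alphabetical prefix, trying targets in increasing order and rejecting any under which an Accept and a Reject string meet in one state with the same remainder; add a state when all current targets are rejected. Accepting states are where Accept strings end.
a: 0a undefined. 0a->0: no, abbb/bbb meet in 0 with "bbb" left. Open state 1: 0a->1.
b: 0b undefined. 0b->0: ok.
aa: 1a undefined. 1a->0: no, aa/bbb meet in 0. 1a->1: no, baabb/aaabb meet in 1 with "bb" left. Open state 2: 1a->2.
ab: 1b undefined. 1b->0: no, abbbb/bbb meet in 0. 1b->1: ok.
aaa: 2a undefined. 2a->0: ok.
aab: 2b undefined. 2b->0: no, aa/aabaa meet in 2. 2b->1: ok.
All examples now run through 3 states with every (state, symbol) defined. Accept strings end in {1,2}, Reject strings end in {0}; accept={1,2}.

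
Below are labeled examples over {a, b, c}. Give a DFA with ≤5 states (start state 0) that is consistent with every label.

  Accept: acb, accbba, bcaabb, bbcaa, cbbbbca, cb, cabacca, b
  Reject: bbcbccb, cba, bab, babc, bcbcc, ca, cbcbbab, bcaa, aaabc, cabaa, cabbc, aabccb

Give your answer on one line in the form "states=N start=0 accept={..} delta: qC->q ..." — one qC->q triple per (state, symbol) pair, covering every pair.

states=5 start=0 accept={1,4} delta: 0a->0 0b->1 0c->0 1a->2 1b->3 1c->2 2a->2 2b->0 2c->4 3a->4 3b->1 3c->3 4a->1 4b->0 4c->3

State merging on the prefix tree: take the shortest (then alphabetical) example prefix whose next move is undefined and point that move at state 0, else 1, else 2, ...; a target is out if some Accept/Reject pair would then sit in one state with the same input left (inseparable). If every existing state is out, open a new one.
a: 0a undefined. 0a->0: ok.
b: 0b undefined. 0b->0: no, bbcaa/bcaa meet in 0 with "caa" left. Open state 1: 0b->1.
c: 0c undefined. 0c->0: ok.
ba: 1a undefined. 1a->0: no, acb/bab meet in 1. 1a->1: no, acb/cba meet in 1. Open state 2: 1a->2.
bb: 1b undefined. 1b->0: no, accbba/ca meet in 0. 1b->1: no, accbba/cba meet in 2. 1b->2: no, accbba/cabaa meet in 2 with "a" left. Open state 3: 1b->3.
bc: 1c undefined. 1c->0: no, acb/aabccb meet in 1. 1c->1: no, acb/aaabc meet in 1. 1c->2: ok.
bab: 2b undefined. 2b->0: ok.
bbc: 3c undefined. 3c->0: no, bbcaa/bab meet in 0. 3c->1: no, acb/cabbc meet in 1. 3c->2: no, acb/bbcbccb meet in 1. 3c->3: ok.
bca: 2a undefined. 2a->0: no, bcaabb/cabbc meet in 3. 2a->1: no, acb/cabaa meet in 1. 2a->2: ok.
bbca: 3a undefined. 3a->0: no, accbba/bab meet in 0. 3a->1: no, bbcaa/cba meet in 2. 3a->2: no, accbba/cba meet in 2. 3a->3: no, accbba/cabbc meet in 3. Open state 4: 3a->4.
bbcb: 3b undefined. 3b->0: no, acb/bbcbccb meet in 1. 3b->1: ok.
aabcc: 2c undefined. 2c->0: no, acb/bbcbccb meet in 1. 2c->1: no, cabacca/cba meet in 2. 2c->2: no, cabacca/cba meet in 2. 2c->3: no, acb/bbcbccb meet in 1. 2c->4: ok.
bbcaa: 4a undefined. 4a->0: no, bbcaa/bab meet in 0. 4a->1: ok.
aabccb: 4b undefined. 4b->0: ok.
cabacc: 4c undefined. 4c->0: no, cabacca/bbcbccb meet in 0. 4c->1: no, cabacca/cba meet in 2. 4c->2: no, cabacca/cba meet in 2. 4c->3: ok.
All examples now run through 5 states with every (state, symbol) defined. Accept strings end in {1,4}, Reject strings end in {0,2,3}; accept={1,4}.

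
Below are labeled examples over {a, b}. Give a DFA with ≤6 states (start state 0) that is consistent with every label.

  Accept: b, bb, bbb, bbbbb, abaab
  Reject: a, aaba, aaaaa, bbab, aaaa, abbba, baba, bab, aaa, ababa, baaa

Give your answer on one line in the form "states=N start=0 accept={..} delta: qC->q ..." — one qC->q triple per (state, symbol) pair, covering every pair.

State merging on the prefix tree: take the shortest (then alphabetical) example prefix whose next move is undefined and point that move at state 0, else 1, else 2, ...; a target is out if some Accept/Reject pair would then sit in one state with the same input left (inseparable). If every existing state is out, open a new one.
a: 0a undefined. 0a->0: ok.
b: 0b undefined. 0b->0: no, b/a meet in 0. Open state 1: 0b->1.
ba: 1a undefined. 1a->0: no, b/bab meet in 1. 1a->1: no, b/aaba meet in 1. Open state 2: 1a->2.
bb: 1b undefined. 1b->0: no, b/bbab meet in 1. 1b->1: ok.
baa: 2a undefined. 2a->0: ok.
bab: 2b undefined. 2b->0: ok.
All examples now run through 3 states with every (state, symbol) defined. Accept strings end in {1}, Reject strings end in {0,2}; accept={1}.

states=3 start=0 accept={1} delta: 0a->0 0b->1 1a->2 1b->1 2a->0 2b->0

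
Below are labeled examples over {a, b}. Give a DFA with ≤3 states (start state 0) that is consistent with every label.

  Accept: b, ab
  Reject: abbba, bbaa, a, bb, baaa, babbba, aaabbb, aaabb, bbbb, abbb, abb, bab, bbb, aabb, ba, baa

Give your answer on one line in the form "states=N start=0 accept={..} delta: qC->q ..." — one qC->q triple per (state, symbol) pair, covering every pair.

states=3 start=0 accept={1} delta: 0a->0 0b->1 1a->2 1b->2 2a->0 2b->2

Fold the examples into a partial DFA from state 0: repeatedly fix the first undefined (state, symbol) met by the shortest-then-alphabetical prefix, trying targets in increasing order and rejecting any under which an Accept and a Reject string meet in one state with the same remainder; add a state when all current targets are rejected. Accepting states are where Accept strings end.
a: 0a undefined. 0a->0: ok.
b: 0b undefined. 0b->0: no, b/abbba meet in 0. Open state 1: 0b->1.
ba: 1a undefined. 1a->0: no, b/bab meet in 1. 1a->1: no, b/baaa meet in 1. Open state 2: 1a->2.
bb: 1b undefined. 1b->0: no, b/aaabbb meet in 1. 1b->1: no, b/bb meet in 1. 1b->2: ok.
baa: 2a undefined. 2a->0: ok.
bab: 2b undefined. 2b->0: no, b/bbbb meet in 1. 2b->1: no, b/aaabbb meet in 1. 2b->2: ok.
All examples now run through 3 states with every (state, symbol) defined. Accept strings end in {1}, Reject strings end in {0,2}; accept={1}.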